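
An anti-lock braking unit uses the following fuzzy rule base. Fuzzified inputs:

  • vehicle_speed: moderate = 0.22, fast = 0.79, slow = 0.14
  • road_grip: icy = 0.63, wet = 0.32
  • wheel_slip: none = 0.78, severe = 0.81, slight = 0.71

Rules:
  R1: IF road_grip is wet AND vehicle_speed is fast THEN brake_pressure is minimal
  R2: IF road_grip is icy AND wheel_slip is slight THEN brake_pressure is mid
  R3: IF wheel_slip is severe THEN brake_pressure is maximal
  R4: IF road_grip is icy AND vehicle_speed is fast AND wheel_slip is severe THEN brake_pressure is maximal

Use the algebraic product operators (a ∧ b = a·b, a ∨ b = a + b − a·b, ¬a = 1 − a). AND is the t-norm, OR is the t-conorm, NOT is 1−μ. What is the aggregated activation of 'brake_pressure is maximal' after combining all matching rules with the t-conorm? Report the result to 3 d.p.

R1: wet=0.32, fast=0.79; AND[a·b] → w = 0.2528
R2: icy=0.63, slight=0.71; AND[a·b] → w = 0.4473
R3: severe=0.81 → w = 0.8100
R4: icy=0.63, fast=0.79, severe=0.81; AND[a·b] → w = 0.4031
Rules with consequent 'maximal': {R3, R4} → strengths 0.8100, 0.4031
Aggregate via t-conorm [a + b − a·b]: 0.8866

0.887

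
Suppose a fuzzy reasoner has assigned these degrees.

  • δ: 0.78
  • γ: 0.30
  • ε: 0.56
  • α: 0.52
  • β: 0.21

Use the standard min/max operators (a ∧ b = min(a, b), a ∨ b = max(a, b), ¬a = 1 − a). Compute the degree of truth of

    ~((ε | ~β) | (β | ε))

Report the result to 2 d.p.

~β = 1 − 0.21 = 0.79
ε | ~β = max(a, b) on (0.56, 0.79) = 0.79
β | ε = max(a, b) on (0.21, 0.56) = 0.56
(ε | ~β) | (β | ε) = max(a, b) on (0.79, 0.56) = 0.79
~((ε | ~β) | (β | ε)) = 1 − 0.79 = 0.21

0.21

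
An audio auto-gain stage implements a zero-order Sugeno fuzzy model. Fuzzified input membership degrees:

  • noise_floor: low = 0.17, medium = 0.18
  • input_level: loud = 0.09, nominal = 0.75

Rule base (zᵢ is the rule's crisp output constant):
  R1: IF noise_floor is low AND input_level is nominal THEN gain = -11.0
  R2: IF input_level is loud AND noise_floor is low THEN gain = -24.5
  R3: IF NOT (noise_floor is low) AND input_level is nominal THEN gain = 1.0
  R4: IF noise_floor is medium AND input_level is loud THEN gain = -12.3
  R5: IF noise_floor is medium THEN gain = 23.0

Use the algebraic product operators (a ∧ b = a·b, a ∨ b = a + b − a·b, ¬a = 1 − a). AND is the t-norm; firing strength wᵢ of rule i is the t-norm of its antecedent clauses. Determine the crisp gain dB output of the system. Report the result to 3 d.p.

R1 (z=-11.0): low=0.17, nominal=0.75; AND[a·b] → w = 0.1275
R2 (z=-24.5): loud=0.09, low=0.17; AND[a·b] → w = 0.0153
R3 (z=1.0): ¬low=1−0.17=0.83, nominal=0.75; AND[a·b] → w = 0.6225
R4 (z=-12.3): medium=0.18, loud=0.09; AND[a·b] → w = 0.0162
R5 (z=23.0): medium=0.18 → w = 0.1800
Weighted average = (0.1275·-11.0 + 0.0153·-24.5 + 0.6225·1.0 + 0.0162·-12.3 + 0.1800·23.0) / (0.1275 + 0.0153 + 0.6225 + 0.0162 + 0.1800)
  = 2.7859 / 0.9615 = 2.897

2.897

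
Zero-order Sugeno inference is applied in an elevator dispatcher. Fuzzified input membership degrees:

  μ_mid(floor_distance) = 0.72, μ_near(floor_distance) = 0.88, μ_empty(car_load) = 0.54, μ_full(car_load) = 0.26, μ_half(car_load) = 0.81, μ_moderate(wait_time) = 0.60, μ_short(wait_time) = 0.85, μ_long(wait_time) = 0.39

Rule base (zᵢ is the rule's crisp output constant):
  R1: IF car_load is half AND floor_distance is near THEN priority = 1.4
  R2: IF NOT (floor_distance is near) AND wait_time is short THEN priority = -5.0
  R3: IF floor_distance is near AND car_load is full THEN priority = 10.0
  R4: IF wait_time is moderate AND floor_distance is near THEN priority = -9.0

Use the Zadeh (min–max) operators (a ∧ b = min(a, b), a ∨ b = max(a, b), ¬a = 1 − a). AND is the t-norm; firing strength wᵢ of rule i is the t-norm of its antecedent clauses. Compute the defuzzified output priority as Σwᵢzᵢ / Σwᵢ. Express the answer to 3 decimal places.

-1.266

R1 (z=1.4): half=0.81, near=0.88; AND[min(a, b)] → w = 0.81
R2 (z=-5.0): ¬near=1−0.88=0.12, short=0.85; AND[min(a, b)] → w = 0.12
R3 (z=10.0): near=0.88, full=0.26; AND[min(a, b)] → w = 0.26
R4 (z=-9.0): moderate=0.60, near=0.88; AND[min(a, b)] → w = 0.60
Weighted average = (0.81·1.4 + 0.12·-5.0 + 0.26·10.0 + 0.60·-9.0) / (0.81 + 0.12 + 0.26 + 0.60)
  = -2.2660 / 1.7900 = -1.266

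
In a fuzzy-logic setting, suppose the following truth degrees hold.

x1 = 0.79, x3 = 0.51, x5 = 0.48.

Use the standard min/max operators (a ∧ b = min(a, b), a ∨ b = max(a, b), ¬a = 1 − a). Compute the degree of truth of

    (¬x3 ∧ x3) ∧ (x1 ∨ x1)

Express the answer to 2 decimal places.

0.49

¬x3 = 1 − 0.51 = 0.49
¬x3 ∧ x3 = min(a, b) on (0.49, 0.51) = 0.49
x1 ∨ x1 = max(a, b) on (0.79, 0.79) = 0.79
(¬x3 ∧ x3) ∧ (x1 ∨ x1) = min(a, b) on (0.49, 0.79) = 0.49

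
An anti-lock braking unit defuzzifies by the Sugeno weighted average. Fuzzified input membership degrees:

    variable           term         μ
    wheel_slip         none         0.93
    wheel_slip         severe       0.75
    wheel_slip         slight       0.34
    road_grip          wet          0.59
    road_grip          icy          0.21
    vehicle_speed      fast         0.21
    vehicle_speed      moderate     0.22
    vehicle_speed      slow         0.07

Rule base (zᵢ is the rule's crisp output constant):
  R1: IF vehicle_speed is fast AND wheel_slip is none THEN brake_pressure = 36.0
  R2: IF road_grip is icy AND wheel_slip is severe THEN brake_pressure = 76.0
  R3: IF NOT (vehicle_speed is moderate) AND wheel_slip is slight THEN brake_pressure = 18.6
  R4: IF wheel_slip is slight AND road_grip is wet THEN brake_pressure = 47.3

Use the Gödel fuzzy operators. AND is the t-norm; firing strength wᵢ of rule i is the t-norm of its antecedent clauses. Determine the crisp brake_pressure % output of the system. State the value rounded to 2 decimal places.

R1 (z=36.0): fast=0.21, none=0.93; AND[min(a, b)] → w = 0.21
R2 (z=76.0): icy=0.21, severe=0.75; AND[min(a, b)] → w = 0.21
R3 (z=18.6): ¬moderate=1−0.22=0.78, slight=0.34; AND[min(a, b)] → w = 0.34
R4 (z=47.3): slight=0.34, wet=0.59; AND[min(a, b)] → w = 0.34
Weighted average = (0.21·36.0 + 0.21·76.0 + 0.34·18.6 + 0.34·47.3) / (0.21 + 0.21 + 0.34 + 0.34)
  = 45.9260 / 1.1000 = 41.75

41.75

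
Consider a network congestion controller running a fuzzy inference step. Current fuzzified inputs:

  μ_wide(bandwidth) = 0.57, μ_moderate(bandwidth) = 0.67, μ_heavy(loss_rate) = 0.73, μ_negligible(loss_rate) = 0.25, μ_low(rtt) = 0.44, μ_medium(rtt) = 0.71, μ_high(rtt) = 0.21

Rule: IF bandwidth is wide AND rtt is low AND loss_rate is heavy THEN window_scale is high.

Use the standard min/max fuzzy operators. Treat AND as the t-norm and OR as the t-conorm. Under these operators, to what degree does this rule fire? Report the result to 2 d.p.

firing strength: wide=0.57, low=0.44, heavy=0.73; AND[min(a, b)] → w = 0.44

0.44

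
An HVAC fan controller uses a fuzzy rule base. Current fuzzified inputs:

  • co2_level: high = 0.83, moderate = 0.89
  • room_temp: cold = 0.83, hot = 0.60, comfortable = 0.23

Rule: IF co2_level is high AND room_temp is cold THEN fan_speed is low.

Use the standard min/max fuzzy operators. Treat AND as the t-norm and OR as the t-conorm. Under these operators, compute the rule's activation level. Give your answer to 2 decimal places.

0.83

firing strength: high=0.83, cold=0.83; AND[min(a, b)] → w = 0.83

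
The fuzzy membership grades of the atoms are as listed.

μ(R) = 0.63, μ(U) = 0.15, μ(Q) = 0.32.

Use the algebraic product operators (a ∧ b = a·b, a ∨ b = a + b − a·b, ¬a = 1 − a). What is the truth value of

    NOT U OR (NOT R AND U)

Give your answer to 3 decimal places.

NOT U = 1 − 0.1500 = 0.8500
NOT R = 1 − 0.6300 = 0.3700
NOT R AND U = a·b on (0.3700, 0.1500) = 0.0555
NOT U OR (NOT R AND U) = a + b − a·b on (0.8500, 0.0555) = 0.8583

0.858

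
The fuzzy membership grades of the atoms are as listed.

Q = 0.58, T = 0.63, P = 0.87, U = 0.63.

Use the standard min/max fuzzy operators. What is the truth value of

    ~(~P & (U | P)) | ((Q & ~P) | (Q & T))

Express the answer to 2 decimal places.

~P = 1 − 0.87 = 0.13
U | P = max(a, b) on (0.63, 0.87) = 0.87
~P & (U | P) = min(a, b) on (0.13, 0.87) = 0.13
~(~P & (U | P)) = 1 − 0.13 = 0.87
~P = 1 − 0.87 = 0.13
Q & ~P = min(a, b) on (0.58, 0.13) = 0.13
Q & T = min(a, b) on (0.58, 0.63) = 0.58
(Q & ~P) | (Q & T) = max(a, b) on (0.13, 0.58) = 0.58
~(~P & (U | P)) | ((Q & ~P) | (Q & T)) = max(a, b) on (0.87, 0.58) = 0.87

0.87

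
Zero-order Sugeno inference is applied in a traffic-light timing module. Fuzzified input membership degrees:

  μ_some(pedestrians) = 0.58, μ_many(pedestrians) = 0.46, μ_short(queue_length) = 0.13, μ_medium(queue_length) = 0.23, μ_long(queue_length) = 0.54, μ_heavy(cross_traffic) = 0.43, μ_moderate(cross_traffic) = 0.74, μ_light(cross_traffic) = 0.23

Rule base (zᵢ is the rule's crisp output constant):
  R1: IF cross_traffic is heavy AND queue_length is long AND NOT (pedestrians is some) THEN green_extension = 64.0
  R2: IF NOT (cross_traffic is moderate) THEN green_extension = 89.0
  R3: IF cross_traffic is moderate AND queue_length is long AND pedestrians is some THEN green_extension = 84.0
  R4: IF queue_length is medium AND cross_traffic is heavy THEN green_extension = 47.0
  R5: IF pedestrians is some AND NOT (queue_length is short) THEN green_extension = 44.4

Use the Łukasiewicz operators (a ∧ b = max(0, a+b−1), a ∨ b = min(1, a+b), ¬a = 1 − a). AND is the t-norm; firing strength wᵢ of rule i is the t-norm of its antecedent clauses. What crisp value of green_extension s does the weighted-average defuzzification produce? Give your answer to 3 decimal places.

R1 (z=64.0): heavy=0.43, long=0.54, ¬some=1−0.58=0.42; AND[max(0, a+b−1)] → w = 0.00
R2 (z=89.0): ¬moderate=1−0.74=0.26 → w = 0.26
R3 (z=84.0): moderate=0.74, long=0.54, some=0.58; AND[max(0, a+b−1)] → w = 0.00
R4 (z=47.0): medium=0.23, heavy=0.43; AND[max(0, a+b−1)] → w = 0.00
R5 (z=44.4): some=0.58, ¬short=1−0.13=0.87; AND[max(0, a+b−1)] → w = 0.45
Weighted average = (0.00·64.0 + 0.26·89.0 + 0.00·84.0 + 0.00·47.0 + 0.45·44.4) / (0.00 + 0.26 + 0.00 + 0.00 + 0.45)
  = 43.1200 / 0.7100 = 60.732

60.732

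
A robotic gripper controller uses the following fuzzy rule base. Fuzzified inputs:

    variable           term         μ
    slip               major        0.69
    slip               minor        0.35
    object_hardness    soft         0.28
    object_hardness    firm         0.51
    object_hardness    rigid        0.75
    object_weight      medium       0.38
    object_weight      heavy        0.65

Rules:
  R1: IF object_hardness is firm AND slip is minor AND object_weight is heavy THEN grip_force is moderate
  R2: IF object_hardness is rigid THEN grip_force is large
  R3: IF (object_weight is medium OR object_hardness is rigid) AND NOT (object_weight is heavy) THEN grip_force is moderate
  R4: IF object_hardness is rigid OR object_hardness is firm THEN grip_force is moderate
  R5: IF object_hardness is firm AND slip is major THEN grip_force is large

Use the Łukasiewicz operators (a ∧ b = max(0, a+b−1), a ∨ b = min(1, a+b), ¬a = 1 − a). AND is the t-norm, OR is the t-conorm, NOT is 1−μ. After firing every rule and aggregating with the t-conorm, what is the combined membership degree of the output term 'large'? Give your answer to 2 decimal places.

R1: firm=0.51, minor=0.35, heavy=0.65; AND[max(0, a+b−1)] → w = 0.00
R2: rigid=0.75 → w = 0.75
R3: (medium=0.38 OR rigid=0.75) = 1.00; AND[max(0, a+b−1)] with ¬heavy=1−0.65=0.35 → w = 0.35
R4: rigid=0.75, firm=0.51; OR[min(1, a+b)] → w = 1.00
R5: firm=0.51, major=0.69; AND[max(0, a+b−1)] → w = 0.20
Rules with consequent 'large': {R2, R5} → strengths 0.75, 0.20
Aggregate via t-conorm [min(1, a+b)]: 0.95

0.95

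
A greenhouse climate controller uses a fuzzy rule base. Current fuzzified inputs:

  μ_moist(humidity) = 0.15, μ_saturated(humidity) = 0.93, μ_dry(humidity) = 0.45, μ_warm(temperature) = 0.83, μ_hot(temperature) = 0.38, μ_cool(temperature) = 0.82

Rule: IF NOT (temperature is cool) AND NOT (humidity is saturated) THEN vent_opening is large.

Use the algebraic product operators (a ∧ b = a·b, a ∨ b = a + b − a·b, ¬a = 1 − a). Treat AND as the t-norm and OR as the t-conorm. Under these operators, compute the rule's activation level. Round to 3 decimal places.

0.013

firing strength: ¬cool=1−0.82=0.18, ¬saturated=1−0.93=0.07; AND[a·b] → w = 0.0126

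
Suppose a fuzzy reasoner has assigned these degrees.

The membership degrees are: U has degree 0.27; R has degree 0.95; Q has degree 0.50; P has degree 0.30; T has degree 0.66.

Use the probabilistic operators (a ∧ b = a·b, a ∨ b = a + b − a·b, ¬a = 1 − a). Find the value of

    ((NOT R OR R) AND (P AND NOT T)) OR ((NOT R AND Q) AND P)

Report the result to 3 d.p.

NOT R = 1 − 0.9500 = 0.0500
NOT R OR R = a + b − a·b on (0.0500, 0.9500) = 0.9525
NOT T = 1 − 0.6600 = 0.3400
P AND NOT T = a·b on (0.3000, 0.3400) = 0.1020
(NOT R OR R) AND (P AND NOT T) = a·b on (0.9525, 0.1020) = 0.0972
NOT R = 1 − 0.9500 = 0.0500
NOT R AND Q = a·b on (0.0500, 0.5000) = 0.0250
(NOT R AND Q) AND P = a·b on (0.0250, 0.3000) = 0.0075
((NOT R OR R) AND (P AND NOT T)) OR ((NOT R AND Q) AND P) = a + b − a·b on (0.0972, 0.0075) = 0.1039

0.104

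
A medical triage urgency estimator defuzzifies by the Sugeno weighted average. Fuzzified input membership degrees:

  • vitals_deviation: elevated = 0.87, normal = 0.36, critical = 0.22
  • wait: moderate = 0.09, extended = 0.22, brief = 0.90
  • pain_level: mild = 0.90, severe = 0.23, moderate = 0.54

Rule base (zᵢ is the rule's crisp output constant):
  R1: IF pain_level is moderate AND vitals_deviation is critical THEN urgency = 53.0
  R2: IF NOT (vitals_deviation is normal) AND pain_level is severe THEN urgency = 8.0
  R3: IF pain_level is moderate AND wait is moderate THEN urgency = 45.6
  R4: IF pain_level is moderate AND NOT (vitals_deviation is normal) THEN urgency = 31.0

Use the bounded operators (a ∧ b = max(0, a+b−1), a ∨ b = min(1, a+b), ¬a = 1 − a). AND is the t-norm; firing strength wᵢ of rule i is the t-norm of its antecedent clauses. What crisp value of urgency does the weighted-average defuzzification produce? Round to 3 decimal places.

31.000

R1 (z=53.0): moderate=0.54, critical=0.22; AND[max(0, a+b−1)] → w = 0.00
R2 (z=8.0): ¬normal=1−0.36=0.64, severe=0.23; AND[max(0, a+b−1)] → w = 0.00
R3 (z=45.6): moderate=0.54, moderate=0.09; AND[max(0, a+b−1)] → w = 0.00
R4 (z=31.0): moderate=0.54, ¬normal=1−0.36=0.64; AND[max(0, a+b−1)] → w = 0.18
Weighted average = (0.00·53.0 + 0.00·8.0 + 0.00·45.6 + 0.18·31.0) / (0.00 + 0.00 + 0.00 + 0.18)
  = 5.5800 / 0.1800 = 31.000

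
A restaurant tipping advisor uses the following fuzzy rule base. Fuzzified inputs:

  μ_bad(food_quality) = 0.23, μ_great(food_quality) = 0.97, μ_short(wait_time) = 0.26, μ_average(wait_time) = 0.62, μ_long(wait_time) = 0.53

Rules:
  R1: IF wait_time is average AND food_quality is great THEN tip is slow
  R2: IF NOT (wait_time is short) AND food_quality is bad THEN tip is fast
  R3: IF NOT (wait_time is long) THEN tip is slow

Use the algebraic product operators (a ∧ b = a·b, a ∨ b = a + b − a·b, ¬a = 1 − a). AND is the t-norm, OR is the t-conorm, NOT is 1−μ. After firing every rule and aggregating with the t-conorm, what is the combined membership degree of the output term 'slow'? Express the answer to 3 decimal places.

0.789

R1: average=0.62, great=0.97; AND[a·b] → w = 0.6014
R2: ¬short=1−0.26=0.74, bad=0.23; AND[a·b] → w = 0.1702
R3: ¬long=1−0.53=0.47 → w = 0.4700
Rules with consequent 'slow': {R1, R3} → strengths 0.6014, 0.4700
Aggregate via t-conorm [a + b − a·b]: 0.7887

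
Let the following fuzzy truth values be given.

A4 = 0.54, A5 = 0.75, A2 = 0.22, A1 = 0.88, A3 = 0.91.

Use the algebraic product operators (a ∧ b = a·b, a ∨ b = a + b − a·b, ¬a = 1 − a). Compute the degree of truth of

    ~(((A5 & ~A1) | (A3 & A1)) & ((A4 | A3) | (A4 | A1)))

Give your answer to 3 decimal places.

0.183

~A1 = 1 − 0.8800 = 0.1200
A5 & ~A1 = a·b on (0.7500, 0.1200) = 0.0900
A3 & A1 = a·b on (0.9100, 0.8800) = 0.8008
(A5 & ~A1) | (A3 & A1) = a + b − a·b on (0.0900, 0.8008) = 0.8187
A4 | A3 = a + b − a·b on (0.5400, 0.9100) = 0.9586
A4 | A1 = a + b − a·b on (0.5400, 0.8800) = 0.9448
(A4 | A3) | (A4 | A1) = a + b − a·b on (0.9586, 0.9448) = 0.9977
((A5 & ~A1) | (A3 & A1)) & ((A4 | A3) | (A4 | A1)) = a·b on (0.8187, 0.9977) = 0.8169
~(((A5 & ~A1) | (A3 & A1)) & ((A4 | A3) | (A4 | A1))) = 1 − 0.8169 = 0.1831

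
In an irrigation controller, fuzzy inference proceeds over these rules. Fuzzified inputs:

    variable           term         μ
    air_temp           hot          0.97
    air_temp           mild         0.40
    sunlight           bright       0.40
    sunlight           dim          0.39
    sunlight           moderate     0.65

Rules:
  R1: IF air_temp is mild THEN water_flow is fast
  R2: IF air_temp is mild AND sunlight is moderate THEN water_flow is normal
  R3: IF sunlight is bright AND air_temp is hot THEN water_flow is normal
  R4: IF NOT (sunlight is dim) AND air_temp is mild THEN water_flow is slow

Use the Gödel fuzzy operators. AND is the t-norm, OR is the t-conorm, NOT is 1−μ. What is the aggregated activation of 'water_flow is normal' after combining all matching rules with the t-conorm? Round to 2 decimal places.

0.40

R1: mild=0.40 → w = 0.40
R2: mild=0.40, moderate=0.65; AND[min(a, b)] → w = 0.40
R3: bright=0.40, hot=0.97; AND[min(a, b)] → w = 0.40
R4: ¬dim=1−0.39=0.61, mild=0.40; AND[min(a, b)] → w = 0.40
Rules with consequent 'normal': {R2, R3} → strengths 0.40, 0.40
Aggregate via t-conorm [max(a, b)]: 0.40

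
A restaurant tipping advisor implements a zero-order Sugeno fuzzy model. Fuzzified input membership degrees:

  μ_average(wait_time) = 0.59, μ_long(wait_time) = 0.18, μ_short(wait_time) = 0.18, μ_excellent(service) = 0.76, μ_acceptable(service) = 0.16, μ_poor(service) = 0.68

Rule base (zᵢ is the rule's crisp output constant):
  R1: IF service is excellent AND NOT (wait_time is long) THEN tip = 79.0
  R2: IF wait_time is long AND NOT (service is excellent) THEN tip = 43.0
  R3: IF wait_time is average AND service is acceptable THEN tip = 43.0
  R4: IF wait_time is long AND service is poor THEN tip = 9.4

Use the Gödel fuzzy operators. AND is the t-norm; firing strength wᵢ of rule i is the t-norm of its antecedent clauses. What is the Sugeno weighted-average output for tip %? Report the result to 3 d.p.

R1 (z=79.0): excellent=0.76, ¬long=1−0.18=0.82; AND[min(a, b)] → w = 0.76
R2 (z=43.0): long=0.18, ¬excellent=1−0.76=0.24; AND[min(a, b)] → w = 0.18
R3 (z=43.0): average=0.59, acceptable=0.16; AND[min(a, b)] → w = 0.16
R4 (z=9.4): long=0.18, poor=0.68; AND[min(a, b)] → w = 0.18
Weighted average = (0.76·79.0 + 0.18·43.0 + 0.16·43.0 + 0.18·9.4) / (0.76 + 0.18 + 0.16 + 0.18)
  = 76.3520 / 1.2800 = 59.650

59.650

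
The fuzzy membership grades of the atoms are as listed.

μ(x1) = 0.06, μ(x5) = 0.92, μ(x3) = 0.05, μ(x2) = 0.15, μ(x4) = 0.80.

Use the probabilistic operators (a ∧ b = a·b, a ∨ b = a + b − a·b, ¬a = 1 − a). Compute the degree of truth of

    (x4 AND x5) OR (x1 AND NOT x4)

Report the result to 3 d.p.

0.739

x4 AND x5 = a·b on (0.8000, 0.9200) = 0.7360
NOT x4 = 1 − 0.8000 = 0.2000
x1 AND NOT x4 = a·b on (0.0600, 0.2000) = 0.0120
(x4 AND x5) OR (x1 AND NOT x4) = a + b − a·b on (0.7360, 0.0120) = 0.7392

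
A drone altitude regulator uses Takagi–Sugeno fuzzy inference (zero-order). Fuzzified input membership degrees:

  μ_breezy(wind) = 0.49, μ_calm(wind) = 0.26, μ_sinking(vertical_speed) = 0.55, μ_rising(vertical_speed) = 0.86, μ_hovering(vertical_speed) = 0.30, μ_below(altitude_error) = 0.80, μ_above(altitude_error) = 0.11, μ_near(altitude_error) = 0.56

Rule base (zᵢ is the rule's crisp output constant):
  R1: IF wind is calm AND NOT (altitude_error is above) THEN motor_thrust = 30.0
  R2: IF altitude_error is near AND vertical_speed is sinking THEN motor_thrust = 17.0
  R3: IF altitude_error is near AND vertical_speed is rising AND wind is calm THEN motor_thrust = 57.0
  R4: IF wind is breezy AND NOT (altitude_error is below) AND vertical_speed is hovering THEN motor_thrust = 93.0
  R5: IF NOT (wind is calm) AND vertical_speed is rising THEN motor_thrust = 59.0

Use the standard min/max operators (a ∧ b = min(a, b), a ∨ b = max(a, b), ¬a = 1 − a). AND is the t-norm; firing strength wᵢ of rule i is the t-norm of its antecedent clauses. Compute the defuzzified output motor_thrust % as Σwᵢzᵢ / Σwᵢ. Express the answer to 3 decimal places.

R1 (z=30.0): calm=0.26, ¬above=1−0.11=0.89; AND[min(a, b)] → w = 0.26
R2 (z=17.0): near=0.56, sinking=0.55; AND[min(a, b)] → w = 0.55
R3 (z=57.0): near=0.56, rising=0.86, calm=0.26; AND[min(a, b)] → w = 0.26
R4 (z=93.0): breezy=0.49, ¬below=1−0.80=0.20, hovering=0.30; AND[min(a, b)] → w = 0.20
R5 (z=59.0): ¬calm=1−0.26=0.74, rising=0.86; AND[min(a, b)] → w = 0.74
Weighted average = (0.26·30.0 + 0.55·17.0 + 0.26·57.0 + 0.20·93.0 + 0.74·59.0) / (0.26 + 0.55 + 0.26 + 0.20 + 0.74)
  = 94.2300 / 2.0100 = 46.881

46.881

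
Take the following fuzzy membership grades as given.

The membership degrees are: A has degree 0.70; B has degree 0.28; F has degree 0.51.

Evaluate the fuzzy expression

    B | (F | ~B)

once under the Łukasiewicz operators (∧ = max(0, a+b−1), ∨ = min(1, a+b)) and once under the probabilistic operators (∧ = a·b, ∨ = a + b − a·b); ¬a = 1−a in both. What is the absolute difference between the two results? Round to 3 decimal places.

Under Łukasiewicz:
  ~B = 1 − 0.28 = 0.72
  F | ~B = min(1, a+b) on (0.51, 0.72) = 1.00
  B | (F | ~B) = min(1, a+b) on (0.28, 1.00) = 1.00
  → value = 1.0000
Under probabilistic:
  ~B = 1 − 0.2800 = 0.7200
  F | ~B = a + b − a·b on (0.5100, 0.7200) = 0.8628
  B | (F | ~B) = a + b − a·b on (0.2800, 0.8628) = 0.9012
  → value = 0.9012
|1.0000 − 0.9012| = 0.099

0.099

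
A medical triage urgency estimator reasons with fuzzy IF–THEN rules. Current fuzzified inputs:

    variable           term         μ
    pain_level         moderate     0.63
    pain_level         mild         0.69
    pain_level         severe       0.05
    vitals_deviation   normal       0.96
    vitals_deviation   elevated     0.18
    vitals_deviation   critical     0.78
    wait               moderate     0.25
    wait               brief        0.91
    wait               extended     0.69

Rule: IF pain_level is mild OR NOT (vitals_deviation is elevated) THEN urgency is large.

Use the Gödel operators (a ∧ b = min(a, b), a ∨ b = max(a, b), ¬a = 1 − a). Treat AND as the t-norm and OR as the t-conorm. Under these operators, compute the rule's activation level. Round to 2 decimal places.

firing strength: mild=0.69, ¬elevated=1−0.18=0.82; OR[max(a, b)] → w = 0.82

0.82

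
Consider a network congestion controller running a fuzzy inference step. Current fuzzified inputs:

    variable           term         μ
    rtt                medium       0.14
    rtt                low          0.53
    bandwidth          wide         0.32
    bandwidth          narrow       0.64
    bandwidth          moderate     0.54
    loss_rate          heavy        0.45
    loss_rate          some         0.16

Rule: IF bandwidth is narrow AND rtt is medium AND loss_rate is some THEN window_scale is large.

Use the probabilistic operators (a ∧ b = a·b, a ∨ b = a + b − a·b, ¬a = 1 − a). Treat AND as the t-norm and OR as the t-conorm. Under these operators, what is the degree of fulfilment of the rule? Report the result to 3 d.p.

0.014

firing strength: narrow=0.64, medium=0.14, some=0.16; AND[a·b] → w = 0.0143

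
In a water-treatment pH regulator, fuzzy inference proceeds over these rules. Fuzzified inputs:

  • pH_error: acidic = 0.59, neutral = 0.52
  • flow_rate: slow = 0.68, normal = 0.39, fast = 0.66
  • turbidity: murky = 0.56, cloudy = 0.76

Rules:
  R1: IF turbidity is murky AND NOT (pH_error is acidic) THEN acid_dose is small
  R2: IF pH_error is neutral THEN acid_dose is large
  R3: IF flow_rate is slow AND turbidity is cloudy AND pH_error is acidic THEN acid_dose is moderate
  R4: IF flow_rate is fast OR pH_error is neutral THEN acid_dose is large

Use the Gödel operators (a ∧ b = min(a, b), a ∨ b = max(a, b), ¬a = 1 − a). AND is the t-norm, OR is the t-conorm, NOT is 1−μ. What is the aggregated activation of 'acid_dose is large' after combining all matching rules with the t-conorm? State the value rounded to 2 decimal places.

R1: murky=0.56, ¬acidic=1−0.59=0.41; AND[min(a, b)] → w = 0.41
R2: neutral=0.52 → w = 0.52
R3: slow=0.68, cloudy=0.76, acidic=0.59; AND[min(a, b)] → w = 0.59
R4: fast=0.66, neutral=0.52; OR[max(a, b)] → w = 0.66
Rules with consequent 'large': {R2, R4} → strengths 0.52, 0.66
Aggregate via t-conorm [max(a, b)]: 0.66

0.66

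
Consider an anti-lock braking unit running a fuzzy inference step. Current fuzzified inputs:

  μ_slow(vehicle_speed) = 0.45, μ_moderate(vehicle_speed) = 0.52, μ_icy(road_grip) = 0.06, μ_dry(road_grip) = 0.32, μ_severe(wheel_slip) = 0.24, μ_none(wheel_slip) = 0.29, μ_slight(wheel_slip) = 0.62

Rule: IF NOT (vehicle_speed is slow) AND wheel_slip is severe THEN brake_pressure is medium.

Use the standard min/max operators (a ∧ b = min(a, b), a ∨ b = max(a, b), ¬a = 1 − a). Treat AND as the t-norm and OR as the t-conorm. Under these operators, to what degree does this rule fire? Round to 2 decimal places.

0.24

firing strength: ¬slow=1−0.45=0.55, severe=0.24; AND[min(a, b)] → w = 0.24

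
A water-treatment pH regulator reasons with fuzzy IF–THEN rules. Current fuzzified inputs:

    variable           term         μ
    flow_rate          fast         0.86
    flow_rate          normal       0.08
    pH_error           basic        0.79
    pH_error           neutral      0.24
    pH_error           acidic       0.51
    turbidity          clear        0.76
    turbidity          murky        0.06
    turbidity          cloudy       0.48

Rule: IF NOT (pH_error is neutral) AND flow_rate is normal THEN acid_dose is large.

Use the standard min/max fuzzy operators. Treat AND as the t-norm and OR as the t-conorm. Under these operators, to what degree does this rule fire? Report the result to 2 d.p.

firing strength: ¬neutral=1−0.24=0.76, normal=0.08; AND[min(a, b)] → w = 0.08

0.08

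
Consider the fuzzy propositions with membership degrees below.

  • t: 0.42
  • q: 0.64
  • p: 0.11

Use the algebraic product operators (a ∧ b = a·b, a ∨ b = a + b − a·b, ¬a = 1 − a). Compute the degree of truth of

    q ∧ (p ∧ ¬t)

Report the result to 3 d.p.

0.041

¬t = 1 − 0.4200 = 0.5800
p ∧ ¬t = a·b on (0.1100, 0.5800) = 0.0638
q ∧ (p ∧ ¬t) = a·b on (0.6400, 0.0638) = 0.0408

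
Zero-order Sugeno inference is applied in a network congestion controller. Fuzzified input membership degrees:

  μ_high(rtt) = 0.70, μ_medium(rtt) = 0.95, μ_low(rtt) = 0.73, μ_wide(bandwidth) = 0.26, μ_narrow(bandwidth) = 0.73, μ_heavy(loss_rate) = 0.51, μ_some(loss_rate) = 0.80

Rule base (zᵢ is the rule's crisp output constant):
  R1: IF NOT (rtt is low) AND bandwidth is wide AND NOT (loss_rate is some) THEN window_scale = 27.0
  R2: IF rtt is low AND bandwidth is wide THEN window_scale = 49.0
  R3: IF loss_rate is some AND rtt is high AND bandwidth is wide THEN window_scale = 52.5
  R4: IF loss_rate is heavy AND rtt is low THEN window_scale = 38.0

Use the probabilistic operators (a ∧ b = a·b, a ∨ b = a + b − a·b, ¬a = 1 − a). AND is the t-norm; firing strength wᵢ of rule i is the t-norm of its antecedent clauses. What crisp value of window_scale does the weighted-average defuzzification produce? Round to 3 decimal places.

R1 (z=27.0): ¬low=1−0.73=0.27, wide=0.26, ¬some=1−0.80=0.20; AND[a·b] → w = 0.0140
R2 (z=49.0): low=0.73, wide=0.26; AND[a·b] → w = 0.1898
R3 (z=52.5): some=0.80, high=0.70, wide=0.26; AND[a·b] → w = 0.1456
R4 (z=38.0): heavy=0.51, low=0.73; AND[a·b] → w = 0.3723
Weighted average = (0.0140·27.0 + 0.1898·49.0 + 0.1456·52.5 + 0.3723·38.0) / (0.0140 + 0.1898 + 0.1456 + 0.3723)
  = 31.4707 / 0.7217 = 43.604

43.604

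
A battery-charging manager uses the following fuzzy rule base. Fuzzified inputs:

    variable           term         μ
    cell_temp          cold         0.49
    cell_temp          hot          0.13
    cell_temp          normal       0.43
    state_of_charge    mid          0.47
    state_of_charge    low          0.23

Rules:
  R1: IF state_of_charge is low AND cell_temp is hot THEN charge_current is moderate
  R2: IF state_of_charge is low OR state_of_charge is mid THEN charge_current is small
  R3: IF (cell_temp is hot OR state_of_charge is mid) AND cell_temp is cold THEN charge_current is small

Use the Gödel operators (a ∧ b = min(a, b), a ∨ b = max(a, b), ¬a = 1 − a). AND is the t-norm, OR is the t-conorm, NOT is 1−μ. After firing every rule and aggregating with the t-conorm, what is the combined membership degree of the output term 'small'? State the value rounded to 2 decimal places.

R1: low=0.23, hot=0.13; AND[min(a, b)] → w = 0.13
R2: low=0.23, mid=0.47; OR[max(a, b)] → w = 0.47
R3: (hot=0.13 OR mid=0.47) = 0.47; AND[min(a, b)] with cold=0.49 → w = 0.47
Rules with consequent 'small': {R2, R3} → strengths 0.47, 0.47
Aggregate via t-conorm [max(a, b)]: 0.47

0.47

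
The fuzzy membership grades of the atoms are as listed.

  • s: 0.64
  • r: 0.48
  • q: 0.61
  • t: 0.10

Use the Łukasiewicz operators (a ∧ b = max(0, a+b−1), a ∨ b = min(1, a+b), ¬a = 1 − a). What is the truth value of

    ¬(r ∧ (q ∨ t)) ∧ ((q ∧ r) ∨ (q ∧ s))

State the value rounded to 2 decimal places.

q ∨ t = min(1, a+b) on (0.61, 0.10) = 0.71
r ∧ (q ∨ t) = max(0, a+b−1) on (0.48, 0.71) = 0.19
¬(r ∧ (q ∨ t)) = 1 − 0.19 = 0.81
q ∧ r = max(0, a+b−1) on (0.61, 0.48) = 0.09
q ∧ s = max(0, a+b−1) on (0.61, 0.64) = 0.25
(q ∧ r) ∨ (q ∧ s) = min(1, a+b) on (0.09, 0.25) = 0.34
¬(r ∧ (q ∨ t)) ∧ ((q ∧ r) ∨ (q ∧ s)) = max(0, a+b−1) on (0.81, 0.34) = 0.15

0.15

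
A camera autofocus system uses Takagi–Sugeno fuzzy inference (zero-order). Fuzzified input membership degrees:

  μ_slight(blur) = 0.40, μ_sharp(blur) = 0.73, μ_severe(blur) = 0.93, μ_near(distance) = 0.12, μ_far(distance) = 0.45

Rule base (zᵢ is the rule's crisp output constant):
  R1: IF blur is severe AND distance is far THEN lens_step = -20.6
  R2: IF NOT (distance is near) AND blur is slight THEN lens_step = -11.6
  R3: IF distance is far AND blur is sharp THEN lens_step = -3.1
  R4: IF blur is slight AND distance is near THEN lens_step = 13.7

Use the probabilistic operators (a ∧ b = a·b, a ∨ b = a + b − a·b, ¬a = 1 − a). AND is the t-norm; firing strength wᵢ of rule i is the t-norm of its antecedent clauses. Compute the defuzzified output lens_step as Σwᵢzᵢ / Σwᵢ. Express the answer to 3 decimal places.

R1 (z=-20.6): severe=0.93, far=0.45; AND[a·b] → w = 0.4185
R2 (z=-11.6): ¬near=1−0.12=0.88, slight=0.40; AND[a·b] → w = 0.3520
R3 (z=-3.1): far=0.45, sharp=0.73; AND[a·b] → w = 0.3285
R4 (z=13.7): slight=0.40, near=0.12; AND[a·b] → w = 0.0480
Weighted average = (0.4185·-20.6 + 0.3520·-11.6 + 0.3285·-3.1 + 0.0480·13.7) / (0.4185 + 0.3520 + 0.3285 + 0.0480)
  = -13.0651 / 1.1470 = -11.391

-11.391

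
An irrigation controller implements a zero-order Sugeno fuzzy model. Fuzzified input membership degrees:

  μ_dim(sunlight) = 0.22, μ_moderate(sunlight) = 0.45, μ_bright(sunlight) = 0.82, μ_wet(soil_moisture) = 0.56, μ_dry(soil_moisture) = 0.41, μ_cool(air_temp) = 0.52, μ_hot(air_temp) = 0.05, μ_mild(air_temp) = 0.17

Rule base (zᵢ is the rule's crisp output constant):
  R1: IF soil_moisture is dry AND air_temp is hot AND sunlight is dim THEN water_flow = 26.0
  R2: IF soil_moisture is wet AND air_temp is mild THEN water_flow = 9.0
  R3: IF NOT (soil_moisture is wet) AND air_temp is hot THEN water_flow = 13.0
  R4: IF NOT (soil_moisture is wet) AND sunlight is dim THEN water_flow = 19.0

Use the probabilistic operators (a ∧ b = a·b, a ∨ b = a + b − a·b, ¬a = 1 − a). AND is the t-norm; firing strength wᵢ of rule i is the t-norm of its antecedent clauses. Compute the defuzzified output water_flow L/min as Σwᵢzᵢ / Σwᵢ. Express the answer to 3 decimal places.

14.184

R1 (z=26.0): dry=0.41, hot=0.05, dim=0.22; AND[a·b] → w = 0.0045
R2 (z=9.0): wet=0.56, mild=0.17; AND[a·b] → w = 0.0952
R3 (z=13.0): ¬wet=1−0.56=0.44, hot=0.05; AND[a·b] → w = 0.0220
R4 (z=19.0): ¬wet=1−0.56=0.44, dim=0.22; AND[a·b] → w = 0.0968
Weighted average = (0.0045·26.0 + 0.0952·9.0 + 0.0220·13.0 + 0.0968·19.0) / (0.0045 + 0.0952 + 0.0220 + 0.0968)
  = 3.0993 / 0.2185 = 14.184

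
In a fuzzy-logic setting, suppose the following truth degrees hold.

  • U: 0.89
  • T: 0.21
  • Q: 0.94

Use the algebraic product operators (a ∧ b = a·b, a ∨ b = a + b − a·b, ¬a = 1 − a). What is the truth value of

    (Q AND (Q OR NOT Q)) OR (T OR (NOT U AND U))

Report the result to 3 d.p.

NOT Q = 1 − 0.9400 = 0.0600
Q OR NOT Q = a + b − a·b on (0.9400, 0.0600) = 0.9436
Q AND (Q OR NOT Q) = a·b on (0.9400, 0.9436) = 0.8870
NOT U = 1 − 0.8900 = 0.1100
NOT U AND U = a·b on (0.1100, 0.8900) = 0.0979
T OR (NOT U AND U) = a + b − a·b on (0.2100, 0.0979) = 0.2873
(Q AND (Q OR NOT Q)) OR (T OR (NOT U AND U)) = a + b − a·b on (0.8870, 0.2873) = 0.9195

0.919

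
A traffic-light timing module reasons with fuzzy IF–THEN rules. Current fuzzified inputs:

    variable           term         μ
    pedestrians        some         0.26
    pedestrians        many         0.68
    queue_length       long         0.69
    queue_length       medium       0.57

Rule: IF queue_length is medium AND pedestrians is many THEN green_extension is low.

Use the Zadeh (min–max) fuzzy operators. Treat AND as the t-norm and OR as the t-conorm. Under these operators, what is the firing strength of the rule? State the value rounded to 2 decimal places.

0.57

firing strength: medium=0.57, many=0.68; AND[min(a, b)] → w = 0.57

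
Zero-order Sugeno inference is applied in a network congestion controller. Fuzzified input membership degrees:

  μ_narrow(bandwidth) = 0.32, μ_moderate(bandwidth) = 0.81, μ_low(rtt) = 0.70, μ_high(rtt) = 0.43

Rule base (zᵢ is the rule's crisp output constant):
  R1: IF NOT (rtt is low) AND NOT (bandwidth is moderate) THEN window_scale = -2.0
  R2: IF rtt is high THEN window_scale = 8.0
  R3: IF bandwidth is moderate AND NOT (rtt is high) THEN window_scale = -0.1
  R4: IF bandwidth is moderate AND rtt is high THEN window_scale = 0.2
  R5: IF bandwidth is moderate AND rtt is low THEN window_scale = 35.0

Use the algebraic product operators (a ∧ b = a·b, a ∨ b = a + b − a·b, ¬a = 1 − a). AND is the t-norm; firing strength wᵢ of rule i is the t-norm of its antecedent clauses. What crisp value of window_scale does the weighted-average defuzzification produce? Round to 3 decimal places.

12.443

R1 (z=-2.0): ¬low=1−0.70=0.30, ¬moderate=1−0.81=0.19; AND[a·b] → w = 0.0570
R2 (z=8.0): high=0.43 → w = 0.4300
R3 (z=-0.1): moderate=0.81, ¬high=1−0.43=0.57; AND[a·b] → w = 0.4617
R4 (z=0.2): moderate=0.81, high=0.43; AND[a·b] → w = 0.3483
R5 (z=35.0): moderate=0.81, low=0.70; AND[a·b] → w = 0.5670
Weighted average = (0.0570·-2.0 + 0.4300·8.0 + 0.4617·-0.1 + 0.3483·0.2 + 0.5670·35.0) / (0.0570 + 0.4300 + 0.4617 + 0.3483 + 0.5670)
  = 23.1945 / 1.8640 = 12.443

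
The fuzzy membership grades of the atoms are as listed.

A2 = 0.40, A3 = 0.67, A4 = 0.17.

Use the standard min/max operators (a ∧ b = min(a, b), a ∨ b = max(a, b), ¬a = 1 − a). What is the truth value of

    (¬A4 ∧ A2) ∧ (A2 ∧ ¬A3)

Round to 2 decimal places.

¬A4 = 1 − 0.17 = 0.83
¬A4 ∧ A2 = min(a, b) on (0.83, 0.40) = 0.40
¬A3 = 1 − 0.67 = 0.33
A2 ∧ ¬A3 = min(a, b) on (0.40, 0.33) = 0.33
(¬A4 ∧ A2) ∧ (A2 ∧ ¬A3) = min(a, b) on (0.40, 0.33) = 0.33

0.33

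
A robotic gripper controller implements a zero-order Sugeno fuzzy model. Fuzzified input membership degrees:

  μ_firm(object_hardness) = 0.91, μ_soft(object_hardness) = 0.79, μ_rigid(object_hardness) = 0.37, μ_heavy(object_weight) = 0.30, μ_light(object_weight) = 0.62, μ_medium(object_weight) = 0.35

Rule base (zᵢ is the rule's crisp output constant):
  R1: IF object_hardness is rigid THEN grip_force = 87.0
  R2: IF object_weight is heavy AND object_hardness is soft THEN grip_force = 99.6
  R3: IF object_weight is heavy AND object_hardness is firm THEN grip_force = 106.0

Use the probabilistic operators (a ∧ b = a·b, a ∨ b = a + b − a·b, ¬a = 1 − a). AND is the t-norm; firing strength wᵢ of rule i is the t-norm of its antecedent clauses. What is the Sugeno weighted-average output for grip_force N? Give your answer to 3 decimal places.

96.288

R1 (z=87.0): rigid=0.37 → w = 0.3700
R2 (z=99.6): heavy=0.30, soft=0.79; AND[a·b] → w = 0.2370
R3 (z=106.0): heavy=0.30, firm=0.91; AND[a·b] → w = 0.2730
Weighted average = (0.3700·87.0 + 0.2370·99.6 + 0.2730·106.0) / (0.3700 + 0.2370 + 0.2730)
  = 84.7332 / 0.8800 = 96.288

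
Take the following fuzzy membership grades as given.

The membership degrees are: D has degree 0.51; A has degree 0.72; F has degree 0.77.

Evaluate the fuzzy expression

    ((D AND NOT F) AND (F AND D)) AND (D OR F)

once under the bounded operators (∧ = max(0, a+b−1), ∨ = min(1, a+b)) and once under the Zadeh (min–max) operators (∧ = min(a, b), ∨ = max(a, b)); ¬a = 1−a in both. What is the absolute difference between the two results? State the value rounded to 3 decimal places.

Under bounded:
  NOT F = 1 − 0.77 = 0.23
  D AND NOT F = max(0, a+b−1) on (0.51, 0.23) = 0.00
  F AND D = max(0, a+b−1) on (0.77, 0.51) = 0.28
  (D AND NOT F) AND (F AND D) = max(0, a+b−1) on (0.00, 0.28) = 0.00
  D OR F = min(1, a+b) on (0.51, 0.77) = 1.00
  ((D AND NOT F) AND (F AND D)) AND (D OR F) = max(0, a+b−1) on (0.00, 1.00) = 0.00
  → value = 0.0000
Under Zadeh (min–max):
  NOT F = 1 − 0.77 = 0.23
  D AND NOT F = min(a, b) on (0.51, 0.23) = 0.23
  F AND D = min(a, b) on (0.77, 0.51) = 0.51
  (D AND NOT F) AND (F AND D) = min(a, b) on (0.23, 0.51) = 0.23
  D OR F = max(a, b) on (0.51, 0.77) = 0.77
  ((D AND NOT F) AND (F AND D)) AND (D OR F) = min(a, b) on (0.23, 0.77) = 0.23
  → value = 0.2300
|0.0000 − 0.2300| = 0.230

0.230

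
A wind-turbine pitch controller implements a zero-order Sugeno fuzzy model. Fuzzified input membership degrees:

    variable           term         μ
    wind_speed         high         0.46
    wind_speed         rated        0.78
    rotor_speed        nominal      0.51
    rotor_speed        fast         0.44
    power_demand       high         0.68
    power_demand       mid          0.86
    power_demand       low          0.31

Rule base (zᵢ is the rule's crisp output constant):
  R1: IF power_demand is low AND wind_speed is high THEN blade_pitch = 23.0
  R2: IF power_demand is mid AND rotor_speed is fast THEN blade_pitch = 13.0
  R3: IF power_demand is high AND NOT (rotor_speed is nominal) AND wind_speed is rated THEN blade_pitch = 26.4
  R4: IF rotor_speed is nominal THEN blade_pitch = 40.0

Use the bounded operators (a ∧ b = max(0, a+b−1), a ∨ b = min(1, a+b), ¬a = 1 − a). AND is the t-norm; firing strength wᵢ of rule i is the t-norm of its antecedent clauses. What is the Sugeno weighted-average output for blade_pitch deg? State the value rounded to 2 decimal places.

30.00

R1 (z=23.0): low=0.31, high=0.46; AND[max(0, a+b−1)] → w = 0.00
R2 (z=13.0): mid=0.86, fast=0.44; AND[max(0, a+b−1)] → w = 0.30
R3 (z=26.4): high=0.68, ¬nominal=1−0.51=0.49, rated=0.78; AND[max(0, a+b−1)] → w = 0.00
R4 (z=40.0): nominal=0.51 → w = 0.51
Weighted average = (0.00·23.0 + 0.30·13.0 + 0.00·26.4 + 0.51·40.0) / (0.00 + 0.30 + 0.00 + 0.51)
  = 24.3000 / 0.8100 = 30.00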